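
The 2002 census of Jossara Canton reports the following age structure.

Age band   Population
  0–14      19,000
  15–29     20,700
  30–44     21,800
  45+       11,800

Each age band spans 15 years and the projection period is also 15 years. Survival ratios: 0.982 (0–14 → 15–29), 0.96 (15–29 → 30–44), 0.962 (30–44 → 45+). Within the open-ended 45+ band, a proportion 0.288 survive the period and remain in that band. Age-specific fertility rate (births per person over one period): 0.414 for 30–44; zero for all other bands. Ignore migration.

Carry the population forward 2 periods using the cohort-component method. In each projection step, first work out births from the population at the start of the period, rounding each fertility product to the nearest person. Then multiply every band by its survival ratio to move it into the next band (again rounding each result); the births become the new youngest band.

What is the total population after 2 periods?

61138

Numbering the groups 1..4 from youngest to oldest:
Period 1.
Births: 21800 × 0.414 = 9025
Group 2: 19000 × 0.982 = 18658
Group 3: 20700 × 0.96 = 19872
Group 4: 21800 × 0.962 + 11800 × 0.288 = 20972 + 3398 = 24370
End of period: [9025, 18658, 19872, 24370]
Period 2.
Births: 19872 × 0.414 = 8227
Group 2: 9025 × 0.982 = 8863
Group 3: 18658 × 0.96 = 17912
Group 4: 19872 × 0.962 + 24370 × 0.288 = 19117 + 7019 = 26136
End of period: [8227, 8863, 17912, 26136]
Total after period 2: 8227 + 8863 + 17912 + 26136 = 61138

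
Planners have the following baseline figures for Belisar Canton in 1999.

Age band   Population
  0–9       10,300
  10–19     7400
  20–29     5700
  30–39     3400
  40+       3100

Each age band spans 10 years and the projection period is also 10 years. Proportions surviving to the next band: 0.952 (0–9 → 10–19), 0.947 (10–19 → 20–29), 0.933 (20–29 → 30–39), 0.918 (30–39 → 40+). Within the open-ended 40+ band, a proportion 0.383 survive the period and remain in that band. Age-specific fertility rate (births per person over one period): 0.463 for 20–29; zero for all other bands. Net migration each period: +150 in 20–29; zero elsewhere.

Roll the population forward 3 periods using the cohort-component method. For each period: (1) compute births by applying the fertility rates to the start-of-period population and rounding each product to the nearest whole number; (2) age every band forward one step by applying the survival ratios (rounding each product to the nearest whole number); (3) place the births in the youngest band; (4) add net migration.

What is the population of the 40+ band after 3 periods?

8632

Let group 1 be 0–9 through group 5 = 40+.
[period 1]
Births: 5700 × 0.463 = 2639
Group 2: 10300 × 0.952 = 9806
Group 3: 7400 × 0.947 = 7008
Group 4: 5700 × 0.933 = 5318
Group 5: 3400 × 0.918 + 3100 × 0.383 = 3121 + 1187 = 4308
Net migration: Group 3 + 150 → 7158
Population now: 0–9=2639, 10–19=9806, 20–29=7158, 30–39=5318, 40+=4308
[period 2]
Births: 7158 × 0.463 = 3314
Group 2: 2639 × 0.952 = 2512
Group 3: 9806 × 0.947 = 9286
Group 4: 7158 × 0.933 = 6678
Group 5: 5318 × 0.918 + 4308 × 0.383 = 4882 + 1650 = 6532
Net migration: Group 3 + 150 → 9436
Population now: 0–9=3314, 10–19=2512, 20–29=9436, 30–39=6678, 40+=6532
[period 3]
Births: 9436 × 0.463 = 4369
Group 2: 3314 × 0.952 = 3155
Group 3: 2512 × 0.947 = 2379
Group 4: 9436 × 0.933 = 8804
Group 5: 6678 × 0.918 + 6532 × 0.383 = 6130 + 2502 = 8632
Net migration: Group 3 + 150 → 2529
Population now: 0–9=4369, 10–19=3155, 20–29=2529, 30–39=8804, 40+=8632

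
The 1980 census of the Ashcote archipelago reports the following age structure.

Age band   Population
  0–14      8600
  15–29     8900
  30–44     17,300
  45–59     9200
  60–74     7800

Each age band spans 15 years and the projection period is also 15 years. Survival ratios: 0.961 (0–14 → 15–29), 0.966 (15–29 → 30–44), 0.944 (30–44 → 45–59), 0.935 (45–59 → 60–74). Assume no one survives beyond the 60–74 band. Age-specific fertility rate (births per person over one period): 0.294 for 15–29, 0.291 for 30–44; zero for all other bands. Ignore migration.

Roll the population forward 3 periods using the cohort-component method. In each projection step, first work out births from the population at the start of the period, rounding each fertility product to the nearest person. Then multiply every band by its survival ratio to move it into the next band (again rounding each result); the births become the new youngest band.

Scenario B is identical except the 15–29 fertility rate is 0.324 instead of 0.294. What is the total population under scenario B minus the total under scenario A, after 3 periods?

Numbering the bands 1..5 from youngest to oldest:
After projecting period 1:
Births: 8900 × 0.294 = 2617, 17300 × 0.291 = 5034 → total 7651
Band 2: 8600 × 0.961 = 8265
Band 3: 8900 × 0.966 = 8597
Band 4: 17300 × 0.944 = 16331
Band 5: 9200 × 0.935 = 8602
Population now: 0–14=7651, 15–29=8265, 30–44=8597, 45–59=16331, 60–74=8602
After projecting period 2:
Births: 8265 × 0.294 = 2430, 8597 × 0.291 = 2502 → total 4932
Band 2: 7651 × 0.961 = 7353
Band 3: 8265 × 0.966 = 7984
Band 4: 8597 × 0.944 = 8116
Band 5: 16331 × 0.935 = 15269
Population now: 0–14=4932, 15–29=7353, 30–44=7984, 45–59=8116, 60–74=15269
After projecting period 3:
Births: 7353 × 0.294 = 2162, 7984 × 0.291 = 2323 → total 4485
Band 2: 4932 × 0.961 = 4740
Band 3: 7353 × 0.966 = 7103
Band 4: 7984 × 0.944 = 7537
Band 5: 8116 × 0.935 = 7588
Population now: 0–14=4485, 15–29=4740, 30–44=7103, 45–59=7537, 60–74=7588
Scenario A total after 3 periods: 31453
Scenario B projection —
After projecting period 1:
Births: 8900 × 0.324 = 2884, 17300 × 0.291 = 5034 → total 7918
Band 2: 8600 × 0.961 = 8265
Band 3: 8900 × 0.966 = 8597
Band 4: 17300 × 0.944 = 16331
Band 5: 9200 × 0.935 = 8602
Population now: 0–14=7918, 15–29=8265, 30–44=8597, 45–59=16331, 60–74=8602
After projecting period 2:
Births: 8265 × 0.324 = 2678, 8597 × 0.291 = 2502 → total 5180
Band 2: 7918 × 0.961 = 7609
Band 3: 8265 × 0.966 = 7984
Band 4: 8597 × 0.944 = 8116
Band 5: 16331 × 0.935 = 15269
Population now: 0–14=5180, 15–29=7609, 30–44=7984, 45–59=8116, 60–74=15269
After projecting period 3:
Births: 7609 × 0.324 = 2465, 7984 × 0.291 = 2323 → total 4788
Band 2: 5180 × 0.961 = 4978
Band 3: 7609 × 0.966 = 7350
Band 4: 7984 × 0.944 = 7537
Band 5: 8116 × 0.935 = 7588
Population now: 0–14=4788, 15–29=4978, 30–44=7350, 45–59=7537, 60–74=7588
Scenario B total after 3 periods: 32241
Difference B − A = 32241 − 31453 = 788

788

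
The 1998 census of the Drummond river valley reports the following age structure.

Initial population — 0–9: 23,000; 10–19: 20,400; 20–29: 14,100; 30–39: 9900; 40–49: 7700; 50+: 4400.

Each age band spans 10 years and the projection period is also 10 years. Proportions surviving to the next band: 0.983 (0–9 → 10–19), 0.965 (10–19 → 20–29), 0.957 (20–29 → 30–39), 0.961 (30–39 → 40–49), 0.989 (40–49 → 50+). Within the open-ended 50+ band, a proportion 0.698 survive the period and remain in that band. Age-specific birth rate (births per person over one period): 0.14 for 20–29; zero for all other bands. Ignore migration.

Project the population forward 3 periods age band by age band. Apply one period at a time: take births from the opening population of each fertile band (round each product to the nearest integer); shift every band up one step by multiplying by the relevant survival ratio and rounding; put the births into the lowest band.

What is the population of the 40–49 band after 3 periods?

— Period 1 —
Births: 14100 × 0.14 = 1974
10–19: 23000 × 0.983 = 22609
20–29: 20400 × 0.965 = 19686
30–39: 14100 × 0.957 = 13494
40–49: 9900 × 0.961 = 9514
50+: 7700 × 0.989 + 4400 × 0.698 = 7615 + 3071 = 10686
End of period: [1974, 22609, 19686, 13494, 9514, 10686]
— Period 2 —
Births: 19686 × 0.14 = 2756
10–19: 1974 × 0.983 = 1940
20–29: 22609 × 0.965 = 21818
30–39: 19686 × 0.957 = 18840
40–49: 13494 × 0.961 = 12968
50+: 9514 × 0.989 + 10686 × 0.698 = 9409 + 7459 = 16868
End of period: [2756, 1940, 21818, 18840, 12968, 16868]
— Period 3 —
Births: 21818 × 0.14 = 3055
10–19: 2756 × 0.983 = 2709
20–29: 1940 × 0.965 = 1872
30–39: 21818 × 0.957 = 20880
40–49: 18840 × 0.961 = 18105
50+: 12968 × 0.989 + 16868 × 0.698 = 12825 + 11774 = 24599
End of period: [3055, 2709, 1872, 20880, 18105, 24599]

18105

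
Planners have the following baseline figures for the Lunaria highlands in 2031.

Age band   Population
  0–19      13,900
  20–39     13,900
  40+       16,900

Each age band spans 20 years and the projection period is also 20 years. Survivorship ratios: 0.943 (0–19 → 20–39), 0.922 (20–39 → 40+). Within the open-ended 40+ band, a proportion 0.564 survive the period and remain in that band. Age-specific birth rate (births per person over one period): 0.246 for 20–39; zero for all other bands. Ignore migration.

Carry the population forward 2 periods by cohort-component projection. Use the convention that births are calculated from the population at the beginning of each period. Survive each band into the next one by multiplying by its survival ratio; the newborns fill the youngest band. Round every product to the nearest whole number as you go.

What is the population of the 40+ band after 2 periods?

24690

Period 1:
Births: 13900 × 0.246 = 3419
20–39: 13900 × 0.943 = 13108
40+: 13900 × 0.922 + 16900 × 0.564 = 12816 + 9532 = 22348
→ [3419, 13108, 22348]
Period 2:
Births: 13108 × 0.246 = 3225
20–39: 3419 × 0.943 = 3224
40+: 13108 × 0.922 + 22348 × 0.564 = 12086 + 12604 = 24690
→ [3225, 3224, 24690]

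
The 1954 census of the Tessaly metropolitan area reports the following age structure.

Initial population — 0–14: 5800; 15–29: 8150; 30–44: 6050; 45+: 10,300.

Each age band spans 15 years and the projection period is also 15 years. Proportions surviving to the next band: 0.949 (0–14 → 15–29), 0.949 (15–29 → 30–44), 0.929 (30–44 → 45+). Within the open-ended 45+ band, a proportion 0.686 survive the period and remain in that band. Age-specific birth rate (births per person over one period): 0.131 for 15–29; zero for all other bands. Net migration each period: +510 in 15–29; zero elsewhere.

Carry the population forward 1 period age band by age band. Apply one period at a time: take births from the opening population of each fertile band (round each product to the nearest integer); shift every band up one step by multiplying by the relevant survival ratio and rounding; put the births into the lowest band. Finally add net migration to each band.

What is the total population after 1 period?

27502

Numbering the bands 1..4 from youngest to oldest:
After projecting period 1:
Births: 8150 * 0.131 = 1068
Band 2: 5800 * 0.949 = 5504
Band 3: 8150 * 0.949 = 7734
Band 4: 6050 * 0.929 + 10300 * 0.686 = 5620 + 7066 = 12686
Net migration: Band 2 + 510 → 6014
End of period: [1068, 6014, 7734, 12686]
Total after period 1: 1068 + 6014 + 7734 + 12686 = 27502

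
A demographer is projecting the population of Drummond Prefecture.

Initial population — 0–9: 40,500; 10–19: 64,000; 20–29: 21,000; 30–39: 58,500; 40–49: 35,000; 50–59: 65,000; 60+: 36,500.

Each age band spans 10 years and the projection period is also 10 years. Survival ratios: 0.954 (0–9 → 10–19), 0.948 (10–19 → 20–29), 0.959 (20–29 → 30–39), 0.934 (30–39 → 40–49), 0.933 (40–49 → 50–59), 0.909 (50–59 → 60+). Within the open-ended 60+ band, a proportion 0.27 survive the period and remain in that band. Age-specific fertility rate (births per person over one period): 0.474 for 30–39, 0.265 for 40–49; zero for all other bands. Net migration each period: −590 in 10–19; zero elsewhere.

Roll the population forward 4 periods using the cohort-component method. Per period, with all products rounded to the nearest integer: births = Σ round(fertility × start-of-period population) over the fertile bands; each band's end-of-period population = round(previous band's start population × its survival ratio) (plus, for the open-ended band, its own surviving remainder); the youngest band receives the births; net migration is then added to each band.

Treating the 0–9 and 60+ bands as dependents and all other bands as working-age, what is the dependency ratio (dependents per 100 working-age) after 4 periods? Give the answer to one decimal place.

(Bands numbered youngest = 1 to oldest = 7.)
Period 1.
Births: 58500 × 0.474 = 27729 ; 35000 × 0.265 = 9275 — total 37004
Band 2: 40500 × 0.954 = 38637
Band 3: 64000 × 0.948 = 60672
Band 4: 21000 × 0.959 = 20139
Band 5: 58500 × 0.934 = 54639
Band 6: 35000 × 0.933 = 32655
Band 7: 65000 × 0.909 + 36500 × 0.27 = 59085 + 9855 = 68940
Net migration: Band 2 − 590 → 38047
→ [37004, 38047, 60672, 20139, 54639, 32655, 68940]
Period 2.
Births: 20139 × 0.474 = 9546 ; 54639 × 0.265 = 14479 — total 24025
Band 2: 37004 × 0.954 = 35302
Band 3: 38047 × 0.948 = 36069
Band 4: 60672 × 0.959 = 58184
Band 5: 20139 × 0.934 = 18810
Band 6: 54639 × 0.933 = 50978
Band 7: 32655 × 0.909 + 68940 × 0.27 = 29683 + 18614 = 48297
Net migration: Band 2 − 590 → 34712
→ [24025, 34712, 36069, 58184, 18810, 50978, 48297]
Period 3.
Births: 58184 × 0.474 = 27579 ; 18810 × 0.265 = 4985 — total 32564
Band 2: 24025 × 0.954 = 22920
Band 3: 34712 × 0.948 = 32907
Band 4: 36069 × 0.959 = 34590
Band 5: 58184 × 0.934 = 54344
Band 6: 18810 × 0.933 = 17550
Band 7: 50978 × 0.909 + 48297 × 0.27 = 46339 + 13040 = 59379
Net migration: Band 2 − 590 → 22330
→ [32564, 22330, 32907, 34590, 54344, 17550, 59379]
Period 4.
Births: 34590 × 0.474 = 16396 ; 54344 × 0.265 = 14401 — total 30797
Band 2: 32564 × 0.954 = 31066
Band 3: 22330 × 0.948 = 21169
Band 4: 32907 × 0.959 = 31558
Band 5: 34590 × 0.934 = 32307
Band 6: 54344 × 0.933 = 50703
Band 7: 17550 × 0.909 + 59379 × 0.27 = 15953 + 16032 = 31985
Net migration: Band 2 − 590 → 30476
→ [30797, 30476, 21169, 31558, 32307, 50703, 31985]
Dependents (band 0–9 + band 60+) = 30797 + 31985 = 62782; working-age = 166213; ratio = 62782/166213 × 100 = 37.8

37.8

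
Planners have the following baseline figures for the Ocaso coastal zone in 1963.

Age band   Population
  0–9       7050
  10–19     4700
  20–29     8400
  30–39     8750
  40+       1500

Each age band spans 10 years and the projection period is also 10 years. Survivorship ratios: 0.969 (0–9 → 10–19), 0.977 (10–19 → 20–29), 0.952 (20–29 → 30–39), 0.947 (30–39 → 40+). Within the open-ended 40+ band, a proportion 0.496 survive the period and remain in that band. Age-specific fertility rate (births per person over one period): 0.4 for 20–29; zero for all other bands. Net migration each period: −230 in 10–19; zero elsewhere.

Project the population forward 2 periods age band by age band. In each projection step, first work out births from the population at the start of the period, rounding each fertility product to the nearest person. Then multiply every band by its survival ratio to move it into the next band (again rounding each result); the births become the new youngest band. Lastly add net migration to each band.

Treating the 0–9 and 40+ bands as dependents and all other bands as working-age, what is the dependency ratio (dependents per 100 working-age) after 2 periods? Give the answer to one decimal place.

100.3

— Period 1 —
Births: 8400 × 0.4 = 3360
10–19: 7050 × 0.969 = 6831
20–29: 4700 × 0.977 = 4592
30–39: 8400 × 0.952 = 7997
40+: 8750 × 0.947 + 1500 × 0.496 = 8286 + 744 = 9030
Net migration: 10–19 − 230 → 6601
→ [3360, 6601, 4592, 7997, 9030]
— Period 2 —
Births: 4592 × 0.4 = 1837
10–19: 3360 × 0.969 = 3256
20–29: 6601 × 0.977 = 6449
30–39: 4592 × 0.952 = 4372
40+: 7997 × 0.947 + 9030 × 0.496 = 7573 + 4479 = 12052
Net migration: 10–19 − 230 → 3026
→ [1837, 3026, 6449, 4372, 12052]
Dependents (band 0–9 + band 40+) = 1837 + 12052 = 13889; working-age = 13847; ratio = 13889/13847 × 100 = 100.3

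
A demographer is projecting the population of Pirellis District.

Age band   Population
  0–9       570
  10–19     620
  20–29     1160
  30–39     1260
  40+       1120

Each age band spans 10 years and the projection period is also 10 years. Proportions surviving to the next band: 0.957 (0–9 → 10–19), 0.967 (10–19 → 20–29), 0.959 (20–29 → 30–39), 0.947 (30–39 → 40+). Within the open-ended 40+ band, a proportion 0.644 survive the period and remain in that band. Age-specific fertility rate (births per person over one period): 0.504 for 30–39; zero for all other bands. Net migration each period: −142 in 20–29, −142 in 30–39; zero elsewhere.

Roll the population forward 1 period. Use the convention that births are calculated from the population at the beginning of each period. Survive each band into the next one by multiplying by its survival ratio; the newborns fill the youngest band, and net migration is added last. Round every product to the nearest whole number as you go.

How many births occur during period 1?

Let band 1 be 0–9 through band 5 = 40+.
Period 1.
Births: 1260 × 0.504 = 635
Band 2: 570 × 0.957 = 545
Band 3: 620 × 0.967 = 600
Band 4: 1160 × 0.959 = 1112
Band 5: 1260 × 0.947 + 1120 × 0.644 = 1193 + 721 = 1914
Net migration: Band 3 − 142 → 458; Band 4 − 142 → 970
Giving 635 / 545 / 458 / 970 / 1914.

635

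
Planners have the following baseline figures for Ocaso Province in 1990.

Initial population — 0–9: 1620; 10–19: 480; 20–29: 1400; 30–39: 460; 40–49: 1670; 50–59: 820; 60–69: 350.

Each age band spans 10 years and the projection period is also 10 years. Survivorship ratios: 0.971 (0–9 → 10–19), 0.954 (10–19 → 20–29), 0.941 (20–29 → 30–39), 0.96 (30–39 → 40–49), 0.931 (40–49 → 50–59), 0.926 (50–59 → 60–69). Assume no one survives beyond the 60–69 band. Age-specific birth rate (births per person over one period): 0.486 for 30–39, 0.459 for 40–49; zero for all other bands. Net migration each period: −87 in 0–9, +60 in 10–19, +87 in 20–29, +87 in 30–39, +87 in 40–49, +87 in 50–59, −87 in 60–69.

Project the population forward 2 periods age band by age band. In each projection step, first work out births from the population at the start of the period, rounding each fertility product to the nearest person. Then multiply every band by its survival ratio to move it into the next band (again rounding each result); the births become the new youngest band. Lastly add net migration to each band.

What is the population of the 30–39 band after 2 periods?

600

Period 1.
Births: 460 × 0.486 = 224  |  1670 × 0.459 = 767 → 991
10–19: 1620 × 0.971 = 1573
20–29: 480 × 0.954 = 458
30–39: 1400 × 0.941 = 1317
40–49: 460 × 0.96 = 442
50–59: 1670 × 0.931 = 1555
60–69: 820 × 0.926 = 759
Net migration: 0–9 − 87 → 904; 10–19 + 60 → 1633; 20–29 + 87 → 545; 30–39 + 87 → 1404; 40–49 + 87 → 529; 50–59 + 87 → 1642; 60–69 − 87 → 672
→ [904, 1633, 545, 1404, 529, 1642, 672]
Period 2.
Births: 1404 × 0.486 = 682  |  529 × 0.459 = 243 → 925
10–19: 904 × 0.971 = 878
20–29: 1633 × 0.954 = 1558
30–39: 545 × 0.941 = 513
40–49: 1404 × 0.96 = 1348
50–59: 529 × 0.931 = 492
60–69: 1642 × 0.926 = 1520
Net migration: 0–9 − 87 → 838; 10–19 + 60 → 938; 20–29 + 87 → 1645; 30–39 + 87 → 600; 40–49 + 87 → 1435; 50–59 + 87 → 579; 60–69 − 87 → 1433
→ [838, 938, 1645, 600, 1435, 579, 1433]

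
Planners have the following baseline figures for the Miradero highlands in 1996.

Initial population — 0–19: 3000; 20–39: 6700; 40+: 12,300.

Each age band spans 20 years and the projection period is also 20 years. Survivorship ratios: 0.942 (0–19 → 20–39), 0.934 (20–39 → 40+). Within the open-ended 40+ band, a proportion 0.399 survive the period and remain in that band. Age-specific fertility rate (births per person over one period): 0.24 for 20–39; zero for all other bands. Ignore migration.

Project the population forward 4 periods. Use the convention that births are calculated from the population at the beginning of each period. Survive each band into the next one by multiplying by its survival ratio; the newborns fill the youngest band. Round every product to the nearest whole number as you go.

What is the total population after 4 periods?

2787

— Period 1 —
Births: 6700 * 0.24 = 1608
20–39: 3000 * 0.942 = 2826
40+: 6700 * 0.934 + 12300 * 0.399 = 6258 + 4908 = 11166
→ [1608, 2826, 11166]
— Period 2 —
Births: 2826 * 0.24 = 678
20–39: 1608 * 0.942 = 1515
40+: 2826 * 0.934 + 11166 * 0.399 = 2639 + 4455 = 7094
→ [678, 1515, 7094]
— Period 3 —
Births: 1515 * 0.24 = 364
20–39: 678 * 0.942 = 639
40+: 1515 * 0.934 + 7094 * 0.399 = 1415 + 2831 = 4246
→ [364, 639, 4246]
— Period 4 —
Births: 639 * 0.24 = 153
20–39: 364 * 0.942 = 343
40+: 639 * 0.934 + 4246 * 0.399 = 597 + 1694 = 2291
→ [153, 343, 2291]
Total after period 4: 153 + 343 + 2291 = 2787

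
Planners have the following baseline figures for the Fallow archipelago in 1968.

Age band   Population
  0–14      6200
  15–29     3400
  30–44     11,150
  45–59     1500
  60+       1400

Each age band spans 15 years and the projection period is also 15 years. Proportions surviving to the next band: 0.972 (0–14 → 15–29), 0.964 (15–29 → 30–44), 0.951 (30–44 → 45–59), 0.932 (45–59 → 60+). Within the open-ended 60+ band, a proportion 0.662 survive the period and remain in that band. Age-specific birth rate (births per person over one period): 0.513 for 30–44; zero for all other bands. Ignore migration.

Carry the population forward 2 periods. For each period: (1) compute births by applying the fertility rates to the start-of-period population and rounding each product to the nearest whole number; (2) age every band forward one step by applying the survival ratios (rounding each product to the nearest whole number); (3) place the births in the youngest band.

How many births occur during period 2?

1682

[period 1]
Births: 11150 * 0.513 = 5720
15–29: 6200 * 0.972 = 6026
30–44: 3400 * 0.964 = 3278
45–59: 11150 * 0.951 = 10604
60+: 1500 * 0.932 + 1400 * 0.662 = 1398 + 927 = 2325
End of period: [5720, 6026, 3278, 10604, 2325]
[period 2]
Births: 3278 * 0.513 = 1682
15–29: 5720 * 0.972 = 5560
30–44: 6026 * 0.964 = 5809
45–59: 3278 * 0.951 = 3117
60+: 10604 * 0.932 + 2325 * 0.662 = 9883 + 1539 = 11422
End of period: [1682, 5560, 5809, 3117, 11422]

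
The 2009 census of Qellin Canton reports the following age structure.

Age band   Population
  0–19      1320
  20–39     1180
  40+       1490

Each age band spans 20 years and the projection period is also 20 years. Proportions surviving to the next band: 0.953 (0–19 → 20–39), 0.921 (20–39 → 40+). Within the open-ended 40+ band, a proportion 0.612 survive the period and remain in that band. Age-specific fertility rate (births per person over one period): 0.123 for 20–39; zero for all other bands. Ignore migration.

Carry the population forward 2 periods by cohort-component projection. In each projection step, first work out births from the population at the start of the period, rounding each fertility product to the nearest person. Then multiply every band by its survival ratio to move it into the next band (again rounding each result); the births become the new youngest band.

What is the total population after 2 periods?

(Bands numbered youngest = 1 to oldest = 3.)
Period 1.
Births: 1180 * 0.123 = 145
Band 2: 1320 * 0.953 = 1258
Band 3: 1180 * 0.921 + 1490 * 0.612 = 1087 + 912 = 1999
End of period: [145, 1258, 1999]
Period 2.
Births: 1258 * 0.123 = 155
Band 2: 145 * 0.953 = 138
Band 3: 1258 * 0.921 + 1999 * 0.612 = 1159 + 1223 = 2382
End of period: [155, 138, 2382]
Total after period 2: 155 + 138 + 2382 = 2675

2675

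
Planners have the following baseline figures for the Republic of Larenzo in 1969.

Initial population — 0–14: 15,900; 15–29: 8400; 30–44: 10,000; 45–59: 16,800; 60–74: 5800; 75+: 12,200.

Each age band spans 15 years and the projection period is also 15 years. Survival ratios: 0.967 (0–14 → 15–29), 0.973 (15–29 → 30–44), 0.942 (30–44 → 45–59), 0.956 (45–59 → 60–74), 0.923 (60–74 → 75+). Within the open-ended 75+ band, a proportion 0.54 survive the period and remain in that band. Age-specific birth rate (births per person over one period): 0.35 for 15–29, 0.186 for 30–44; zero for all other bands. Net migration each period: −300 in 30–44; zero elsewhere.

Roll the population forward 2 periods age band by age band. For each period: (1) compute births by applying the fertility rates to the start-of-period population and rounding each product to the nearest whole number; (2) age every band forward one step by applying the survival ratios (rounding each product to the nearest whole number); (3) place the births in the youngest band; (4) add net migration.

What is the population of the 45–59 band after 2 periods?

7416

Call the bands 1 to 6, youngest first.
— Period 1 —
Births: 8400 × 0.35 = 2940  |  10000 × 0.186 = 1860 — total 4800
Band 2: 15900 × 0.967 = 15375
Band 3: 8400 × 0.973 = 8173
Band 4: 10000 × 0.942 = 9420
Band 5: 16800 × 0.956 = 16061
Band 6: 5800 × 0.923 + 12200 × 0.54 = 5353 + 6588 = 11941
Net migration: Band 3 − 300 → 7873
Population now: 0–14=4800, 15–29=15375, 30–44=7873, 45–59=9420, 60–74=16061, 75+=11941
— Period 2 —
Births: 15375 × 0.35 = 5381  |  7873 × 0.186 = 1464 — total 6845
Band 2: 4800 × 0.967 = 4642
Band 3: 15375 × 0.973 = 14960
Band 4: 7873 × 0.942 = 7416
Band 5: 9420 × 0.956 = 9006
Band 6: 16061 × 0.923 + 11941 × 0.54 = 14824 + 6448 = 21272
Net migration: Band 3 − 300 → 14660
Population now: 0–14=6845, 15–29=4642, 30–44=14660, 45–59=7416, 60–74=9006, 75+=21272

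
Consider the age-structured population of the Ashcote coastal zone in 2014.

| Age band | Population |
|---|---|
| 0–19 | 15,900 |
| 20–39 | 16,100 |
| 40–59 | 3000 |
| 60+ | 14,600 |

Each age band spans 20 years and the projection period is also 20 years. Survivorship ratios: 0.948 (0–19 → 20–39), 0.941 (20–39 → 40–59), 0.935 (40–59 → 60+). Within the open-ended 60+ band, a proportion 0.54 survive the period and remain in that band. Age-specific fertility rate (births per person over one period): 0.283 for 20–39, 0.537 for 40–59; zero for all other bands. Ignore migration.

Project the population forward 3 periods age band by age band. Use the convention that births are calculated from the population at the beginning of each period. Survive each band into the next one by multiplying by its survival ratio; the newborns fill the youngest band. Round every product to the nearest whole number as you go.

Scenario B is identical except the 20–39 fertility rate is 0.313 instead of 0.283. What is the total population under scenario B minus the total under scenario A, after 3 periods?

1179

— Period 1 —
Births: 16100 * 0.283 = 4556 ; 3000 * 0.537 = 1611 — total 6167
20–39: 15900 * 0.948 = 15073
40–59: 16100 * 0.941 = 15150
60+: 3000 * 0.935 + 14600 * 0.54 = 2805 + 7884 = 10689
Population now: 0–19=6167, 20–39=15073, 40–59=15150, 60+=10689
— Period 2 —
Births: 15073 * 0.283 = 4266 ; 15150 * 0.537 = 8136 — total 12402
20–39: 6167 * 0.948 = 5846
40–59: 15073 * 0.941 = 14184
60+: 15150 * 0.935 + 10689 * 0.54 = 14165 + 5772 = 19937
Population now: 0–19=12402, 20–39=5846, 40–59=14184, 60+=19937
— Period 3 —
Births: 5846 * 0.283 = 1654 ; 14184 * 0.537 = 7617 — total 9271
20–39: 12402 * 0.948 = 11757
40–59: 5846 * 0.941 = 5501
60+: 14184 * 0.935 + 19937 * 0.54 = 13262 + 10766 = 24028
Population now: 0–19=9271, 20–39=11757, 40–59=5501, 60+=24028
Scenario A total after 3 periods: 50557
Scenario B projection —
— Period 1 —
Births: 16100 * 0.313 = 5039 ; 3000 * 0.537 = 1611 — total 6650
20–39: 15900 * 0.948 = 15073
40–59: 16100 * 0.941 = 15150
60+: 3000 * 0.935 + 14600 * 0.54 = 2805 + 7884 = 10689
Population now: 0–19=6650, 20–39=15073, 40–59=15150, 60+=10689
— Period 2 —
Births: 15073 * 0.313 = 4718 ; 15150 * 0.537 = 8136 — total 12854
20–39: 6650 * 0.948 = 6304
40–59: 15073 * 0.941 = 14184
60+: 15150 * 0.935 + 10689 * 0.54 = 14165 + 5772 = 19937
Population now: 0–19=12854, 20–39=6304, 40–59=14184, 60+=19937
— Period 3 —
Births: 6304 * 0.313 = 1973 ; 14184 * 0.537 = 7617 — total 9590
20–39: 12854 * 0.948 = 12186
40–59: 6304 * 0.941 = 5932
60+: 14184 * 0.935 + 19937 * 0.54 = 13262 + 10766 = 24028
Population now: 0–19=9590, 20–39=12186, 40–59=5932, 60+=24028
Scenario B total after 3 periods: 51736
Difference B − A = 51736 − 50557 = 1179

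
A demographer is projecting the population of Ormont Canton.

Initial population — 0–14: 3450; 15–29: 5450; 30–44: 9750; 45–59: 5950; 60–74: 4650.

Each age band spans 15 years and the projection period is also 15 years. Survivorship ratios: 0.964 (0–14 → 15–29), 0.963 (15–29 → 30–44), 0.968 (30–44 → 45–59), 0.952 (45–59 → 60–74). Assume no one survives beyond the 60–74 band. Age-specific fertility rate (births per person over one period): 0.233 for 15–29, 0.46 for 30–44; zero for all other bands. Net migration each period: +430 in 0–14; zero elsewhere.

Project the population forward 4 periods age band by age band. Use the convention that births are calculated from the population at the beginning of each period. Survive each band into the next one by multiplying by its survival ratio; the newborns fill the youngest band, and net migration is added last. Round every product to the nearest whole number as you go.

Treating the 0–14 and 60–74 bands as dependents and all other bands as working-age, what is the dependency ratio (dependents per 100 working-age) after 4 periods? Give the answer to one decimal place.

56.5

Period 1:
Births: 5450 × 0.233 = 1270, 9750 × 0.46 = 4485 → 5755
15–29: 3450 × 0.964 = 3326
30–44: 5450 × 0.963 = 5248
45–59: 9750 × 0.968 = 9438
60–74: 5950 × 0.952 = 5664
Net migration: 0–14 + 430 → 6185
Population now: 0–14=6185, 15–29=3326, 30–44=5248, 45–59=9438, 60–74=5664
Period 2:
Births: 3326 × 0.233 = 775, 5248 × 0.46 = 2414 → 3189
15–29: 6185 × 0.964 = 5962
30–44: 3326 × 0.963 = 3203
45–59: 5248 × 0.968 = 5080
60–74: 9438 × 0.952 = 8985
Net migration: 0–14 + 430 → 3619
Population now: 0–14=3619, 15–29=5962, 30–44=3203, 45–59=5080, 60–74=8985
Period 3:
Births: 5962 × 0.233 = 1389, 3203 × 0.46 = 1473 → 2862
15–29: 3619 × 0.964 = 3489
30–44: 5962 × 0.963 = 5741
45–59: 3203 × 0.968 = 3101
60–74: 5080 × 0.952 = 4836
Net migration: 0–14 + 430 → 3292
Population now: 0–14=3292, 15–29=3489, 30–44=5741, 45–59=3101, 60–74=4836
Period 4:
Births: 3489 × 0.233 = 813, 5741 × 0.46 = 2641 → 3454
15–29: 3292 × 0.964 = 3173
30–44: 3489 × 0.963 = 3360
45–59: 5741 × 0.968 = 5557
60–74: 3101 × 0.952 = 2952
Net migration: 0–14 + 430 → 3884
Population now: 0–14=3884, 15–29=3173, 30–44=3360, 45–59=5557, 60–74=2952
Dependents (band 0–14 + band 60–74) = 3884 + 2952 = 6836; working-age = 12090; ratio = 6836/12090 × 100 = 56.5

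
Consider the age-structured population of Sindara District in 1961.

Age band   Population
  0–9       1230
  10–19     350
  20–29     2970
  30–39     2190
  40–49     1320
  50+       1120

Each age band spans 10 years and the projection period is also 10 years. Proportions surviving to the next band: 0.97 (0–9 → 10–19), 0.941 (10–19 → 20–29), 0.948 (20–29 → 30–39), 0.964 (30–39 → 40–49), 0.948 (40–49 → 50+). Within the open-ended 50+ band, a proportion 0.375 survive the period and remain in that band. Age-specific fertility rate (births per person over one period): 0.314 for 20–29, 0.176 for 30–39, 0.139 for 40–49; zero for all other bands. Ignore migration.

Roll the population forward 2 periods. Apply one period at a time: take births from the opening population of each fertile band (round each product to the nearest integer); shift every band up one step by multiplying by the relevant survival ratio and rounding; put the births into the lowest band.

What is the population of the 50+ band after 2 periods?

(Bands numbered youngest = 1 to oldest = 6.)
After projecting period 1:
Births: 2970 × 0.314 = 933  |  2190 × 0.176 = 385  |  1320 × 0.139 = 183 ⇒ total 1501
Band 2: 1230 × 0.97 = 1193
Band 3: 350 × 0.941 = 329
Band 4: 2970 × 0.948 = 2816
Band 5: 2190 × 0.964 = 2111
Band 6: 1320 × 0.948 + 1120 × 0.375 = 1251 + 420 = 1671
→ [1501, 1193, 329, 2816, 2111, 1671]
After projecting period 2:
Births: 329 × 0.314 = 103  |  2816 × 0.176 = 496  |  2111 × 0.139 = 293 ⇒ total 892
Band 2: 1501 × 0.97 = 1456
Band 3: 1193 × 0.941 = 1123
Band 4: 329 × 0.948 = 312
Band 5: 2816 × 0.964 = 2715
Band 6: 2111 × 0.948 + 1671 × 0.375 = 2001 + 627 = 2628
→ [892, 1456, 1123, 312, 2715, 2628]

2628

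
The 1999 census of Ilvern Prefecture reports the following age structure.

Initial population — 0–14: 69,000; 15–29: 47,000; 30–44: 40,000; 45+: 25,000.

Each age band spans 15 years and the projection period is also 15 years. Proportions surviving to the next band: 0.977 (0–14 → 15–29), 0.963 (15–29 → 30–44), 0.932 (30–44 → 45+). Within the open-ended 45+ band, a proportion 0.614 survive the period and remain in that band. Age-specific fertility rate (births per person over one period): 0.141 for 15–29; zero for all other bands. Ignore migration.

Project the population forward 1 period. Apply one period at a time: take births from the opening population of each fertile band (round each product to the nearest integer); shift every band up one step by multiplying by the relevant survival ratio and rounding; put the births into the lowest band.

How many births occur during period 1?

(Groups numbered youngest = 1 to oldest = 4.)
— Period 1 —
Births: 47000 × 0.141 = 6627
Group 2: 69000 × 0.977 = 67413
Group 3: 47000 × 0.963 = 45261
Group 4: 40000 × 0.932 + 25000 × 0.614 = 37280 + 15350 = 52630
End of period: [6627, 67413, 45261, 52630]

6627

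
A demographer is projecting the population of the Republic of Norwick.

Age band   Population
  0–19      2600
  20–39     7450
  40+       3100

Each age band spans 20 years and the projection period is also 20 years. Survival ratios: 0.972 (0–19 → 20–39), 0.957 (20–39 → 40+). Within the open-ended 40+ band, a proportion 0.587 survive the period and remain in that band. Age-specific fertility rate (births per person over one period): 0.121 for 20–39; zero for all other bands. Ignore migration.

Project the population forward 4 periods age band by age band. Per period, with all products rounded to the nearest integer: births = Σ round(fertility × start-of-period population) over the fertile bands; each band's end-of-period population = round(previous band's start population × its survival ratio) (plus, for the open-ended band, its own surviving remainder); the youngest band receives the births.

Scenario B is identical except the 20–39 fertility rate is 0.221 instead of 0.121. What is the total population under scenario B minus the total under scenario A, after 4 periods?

967

Numbering the bands 1..3 from youngest to oldest:
— Period 1 —
Births: 7450 × 0.121 = 901
Band 2: 2600 × 0.972 = 2527
Band 3: 7450 × 0.957 + 3100 × 0.587 = 7130 + 1820 = 8950
Giving 901 / 2527 / 8950.
— Period 2 —
Births: 2527 × 0.121 = 306
Band 2: 901 × 0.972 = 876
Band 3: 2527 × 0.957 + 8950 × 0.587 = 2418 + 5254 = 7672
Giving 306 / 876 / 7672.
— Period 3 —
Births: 876 × 0.121 = 106
Band 2: 306 × 0.972 = 297
Band 3: 876 × 0.957 + 7672 × 0.587 = 838 + 4503 = 5341
Giving 106 / 297 / 5341.
— Period 4 —
Births: 297 × 0.121 = 36
Band 2: 106 × 0.972 = 103
Band 3: 297 × 0.957 + 5341 × 0.587 = 284 + 3135 = 3419
Giving 36 / 103 / 3419.
Scenario A total after 4 periods: 3558
Scenario B projection —
— Period 1 —
Births: 7450 × 0.221 = 1646
Band 2: 2600 × 0.972 = 2527
Band 3: 7450 × 0.957 + 3100 × 0.587 = 7130 + 1820 = 8950
Giving 1646 / 2527 / 8950.
— Period 2 —
Births: 2527 × 0.221 = 558
Band 2: 1646 × 0.972 = 1600
Band 3: 2527 × 0.957 + 8950 × 0.587 = 2418 + 5254 = 7672
Giving 558 / 1600 / 7672.
— Period 3 —
Births: 1600 × 0.221 = 354
Band 2: 558 × 0.972 = 542
Band 3: 1600 × 0.957 + 7672 × 0.587 = 1531 + 4503 = 6034
Giving 354 / 542 / 6034.
— Period 4 —
Births: 542 × 0.221 = 120
Band 2: 354 × 0.972 = 344
Band 3: 542 × 0.957 + 6034 × 0.587 = 519 + 3542 = 4061
Giving 120 / 344 / 4061.
Scenario B total after 4 periods: 4525
Difference B − A = 4525 − 3558 = 967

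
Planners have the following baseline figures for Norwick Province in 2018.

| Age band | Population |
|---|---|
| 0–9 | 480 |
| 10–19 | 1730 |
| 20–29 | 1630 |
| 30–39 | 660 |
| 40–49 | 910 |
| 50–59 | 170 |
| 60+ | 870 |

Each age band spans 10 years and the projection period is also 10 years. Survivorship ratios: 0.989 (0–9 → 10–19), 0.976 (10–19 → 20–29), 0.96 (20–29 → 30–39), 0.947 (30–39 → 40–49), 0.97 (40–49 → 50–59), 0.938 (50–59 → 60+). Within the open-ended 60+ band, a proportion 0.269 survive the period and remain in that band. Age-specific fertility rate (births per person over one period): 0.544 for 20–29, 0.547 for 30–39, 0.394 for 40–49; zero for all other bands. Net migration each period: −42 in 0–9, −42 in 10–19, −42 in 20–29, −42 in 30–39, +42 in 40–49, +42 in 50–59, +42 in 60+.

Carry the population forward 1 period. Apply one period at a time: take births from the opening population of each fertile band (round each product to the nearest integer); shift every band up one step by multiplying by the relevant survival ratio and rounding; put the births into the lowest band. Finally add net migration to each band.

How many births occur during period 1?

1607

Let band 1 be 0–9 through band 7 = 60+.
After projecting period 1:
Births: 1630 × 0.544 = 887  |  660 × 0.547 = 361  |  910 × 0.394 = 359 → total 1607
Band 2: 480 × 0.989 = 475
Band 3: 1730 × 0.976 = 1688
Band 4: 1630 × 0.96 = 1565
Band 5: 660 × 0.947 = 625
Band 6: 910 × 0.97 = 883
Band 7: 170 × 0.938 + 870 × 0.269 = 159 + 234 = 393
Net migration: Band 1 − 42 → 1565; Band 2 − 42 → 433; Band 3 − 42 → 1646; Band 4 − 42 → 1523; Band 5 + 42 → 667; Band 6 + 42 → 925; Band 7 + 42 → 435
Giving 1565 / 433 / 1646 / 1523 / 667 / 925 / 435.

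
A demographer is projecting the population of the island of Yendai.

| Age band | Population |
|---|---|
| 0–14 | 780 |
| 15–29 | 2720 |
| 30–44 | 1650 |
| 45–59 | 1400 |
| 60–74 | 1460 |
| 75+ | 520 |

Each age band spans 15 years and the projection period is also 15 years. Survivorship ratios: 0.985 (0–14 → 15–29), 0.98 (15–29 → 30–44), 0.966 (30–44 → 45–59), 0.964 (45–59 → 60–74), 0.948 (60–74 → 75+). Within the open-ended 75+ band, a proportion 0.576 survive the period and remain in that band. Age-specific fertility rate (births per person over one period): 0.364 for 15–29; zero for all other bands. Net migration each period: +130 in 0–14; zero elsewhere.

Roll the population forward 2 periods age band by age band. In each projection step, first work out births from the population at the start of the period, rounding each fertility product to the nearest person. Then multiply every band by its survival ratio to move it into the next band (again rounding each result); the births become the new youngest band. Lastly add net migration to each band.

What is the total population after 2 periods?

8628

(Bands numbered youngest = 1 to oldest = 6.)
After projecting period 1:
Births: 2720 × 0.364 = 990
Band 2: 780 × 0.985 = 768
Band 3: 2720 × 0.98 = 2666
Band 4: 1650 × 0.966 = 1594
Band 5: 1400 × 0.964 = 1350
Band 6: 1460 × 0.948 + 520 × 0.576 = 1384 + 300 = 1684
Net migration: Band 1 + 130 → 1120
Giving 1120 / 768 / 2666 / 1594 / 1350 / 1684.
After projecting period 2:
Births: 768 × 0.364 = 280
Band 2: 1120 × 0.985 = 1103
Band 3: 768 × 0.98 = 753
Band 4: 2666 × 0.966 = 2575
Band 5: 1594 × 0.964 = 1537
Band 6: 1350 × 0.948 + 1684 × 0.576 = 1280 + 970 = 2250
Net migration: Band 1 + 130 → 410
Giving 410 / 1103 / 753 / 2575 / 1537 / 2250.
Total after period 2: 410 + 1103 + 753 + 2575 + 1537 + 2250 = 8628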